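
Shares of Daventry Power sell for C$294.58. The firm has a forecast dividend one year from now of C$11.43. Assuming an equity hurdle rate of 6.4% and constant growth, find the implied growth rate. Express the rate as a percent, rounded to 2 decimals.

From P₀ = D₁/(r − g), the implied growth is g = r − D₁/P₀.
g = 0.064 − 11.43/294.58 = 0.064 − 0.03880 = 0.02520

2.52%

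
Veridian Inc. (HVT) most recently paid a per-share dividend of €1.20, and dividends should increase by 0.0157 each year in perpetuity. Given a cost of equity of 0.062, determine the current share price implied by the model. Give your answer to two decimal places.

Gordon growth model: P₀ = D₁/(r − g). D₁ = 1.20 × (1 + 0.0157) = 1.2188.
P₀ = 1.2188 / (0.062 − 0.0157) = 1.2188 / 0.0463 = 26.3248

€26.32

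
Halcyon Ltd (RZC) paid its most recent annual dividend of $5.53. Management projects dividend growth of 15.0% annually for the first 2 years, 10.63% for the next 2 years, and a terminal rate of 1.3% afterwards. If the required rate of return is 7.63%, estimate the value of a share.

Three-stage DDM. Project D₁…D_4; terminal Gordon value at t=4 with g = 0.013; discount at r = 0.0763.
D_1 = 6.3595
D_2 = 7.3134
D_3 = 8.0908
D_4 = 8.9509
TV_4 = 9.0673/(0.0763−0.013) = 143.2427
P₀ = Σ Dₜ/(1+r)ᵗ + TV_4/(1+r)^4 = 132.1242

$132.12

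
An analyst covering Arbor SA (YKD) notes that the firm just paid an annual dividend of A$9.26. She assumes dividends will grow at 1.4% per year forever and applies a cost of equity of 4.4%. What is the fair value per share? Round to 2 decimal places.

A$312.99

Gordon growth model: P₀ = D₁/(r − g). D₁ = 9.26 × (1 + 0.014) = 9.3896.
P₀ = 9.3896 / (0.044 − 0.014) = 9.3896 / 0.03 = 312.9880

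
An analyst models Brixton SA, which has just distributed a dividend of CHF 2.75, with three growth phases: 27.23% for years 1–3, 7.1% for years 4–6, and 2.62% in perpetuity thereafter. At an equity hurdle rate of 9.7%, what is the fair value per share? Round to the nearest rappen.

CHF 81.32

Three-stage DDM. Project D₁…D_6; terminal Gordon value at t=6 with g = 0.0262; discount at r = 0.097.
D_1 = 3.4988
D_2 = 4.4516
D_3 = 5.6637
D_4 = 6.0658
D_5 = 6.4965
D_6 = 6.9578
TV_6 = 7.1401/(0.097−0.0262) = 100.8483
P₀ = Σ Dₜ/(1+r)ᵗ + TV_6/(1+r)^6 = 81.3157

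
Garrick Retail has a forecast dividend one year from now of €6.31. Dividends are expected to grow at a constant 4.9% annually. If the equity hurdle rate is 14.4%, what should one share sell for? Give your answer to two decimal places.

Gordon growth model: P₀ = D₁/(r − g), with D₁ = 6.31 given directly.
P₀ = 6.3100 / (0.144 − 0.049) = 6.3100 / 0.095 = 66.4211

€66.42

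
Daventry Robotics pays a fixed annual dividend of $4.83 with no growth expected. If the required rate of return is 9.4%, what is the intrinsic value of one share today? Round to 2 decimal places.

$51.38

Zero-growth DDM (perpetuity): P₀ = D/r = 4.83 / 0.094 = 51.3830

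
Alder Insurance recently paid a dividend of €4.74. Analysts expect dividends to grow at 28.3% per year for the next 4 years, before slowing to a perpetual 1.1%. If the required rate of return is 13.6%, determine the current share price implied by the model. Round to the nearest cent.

€88.32

Two-stage DDM. Project D₁…D_4 at 0.283, terminal growth 0.011, discount at r = 0.136.
D_1 = 6.0814
D_2 = 7.8025
D_3 = 10.0106
D_4 = 12.8435
Terminal value at t=4: TV = D_5/(r−g) = 12.9848/(0.136−0.011) = 103.8786
P₀ = 6.0814/(1+0.136)^1 + 7.8025/(1+0.136)^2 + 10.0106/(1+0.136)^3 + 12.8435/(1+0.136)^4 + 103.8786/(1+0.136)^4 = 88.3153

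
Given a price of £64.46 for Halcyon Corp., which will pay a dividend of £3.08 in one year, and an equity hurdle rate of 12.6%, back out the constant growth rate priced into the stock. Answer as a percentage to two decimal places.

7.82%

From P₀ = D₁/(r − g), the implied growth is g = r − D₁/P₀.
g = 0.126 − 3.08/64.46 = 0.126 − 0.04778 = 0.07822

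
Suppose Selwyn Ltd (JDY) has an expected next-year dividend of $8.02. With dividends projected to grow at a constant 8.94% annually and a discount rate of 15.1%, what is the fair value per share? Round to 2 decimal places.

Gordon growth model: P₀ = D₁/(r − g), with D₁ = 8.02 given directly.
P₀ = 8.0200 / (0.151 − 0.0894) = 8.0200 / 0.0616 = 130.1948

$130.19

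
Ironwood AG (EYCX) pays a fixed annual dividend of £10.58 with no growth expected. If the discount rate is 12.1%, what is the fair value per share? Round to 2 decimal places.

£87.44

Zero-growth DDM (perpetuity): P₀ = D/r = 10.58 / 0.121 = 87.4380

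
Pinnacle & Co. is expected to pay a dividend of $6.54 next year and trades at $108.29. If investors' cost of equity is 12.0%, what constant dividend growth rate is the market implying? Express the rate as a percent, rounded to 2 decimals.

From P₀ = D₁/(r − g), the implied growth is g = r − D₁/P₀.
g = 0.12 − 6.54/108.29 = 0.12 − 0.06039 = 0.05961

5.96%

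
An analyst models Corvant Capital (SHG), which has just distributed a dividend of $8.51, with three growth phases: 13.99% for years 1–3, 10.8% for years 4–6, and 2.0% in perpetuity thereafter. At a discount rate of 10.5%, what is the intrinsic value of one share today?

$168.38

Three-stage DDM. Project D₁…D_6; terminal Gordon value at t=6 with g = 0.02; discount at r = 0.105.
D_1 = 9.7005
D_2 = 11.0577
D_3 = 12.6046
D_4 = 13.9659
D_5 = 15.4742
D_6 = 17.1455
TV_6 = 17.4884/(0.105−0.02) = 205.7455
P₀ = Σ Dₜ/(1+r)ᵗ + TV_6/(1+r)^6 = 168.3759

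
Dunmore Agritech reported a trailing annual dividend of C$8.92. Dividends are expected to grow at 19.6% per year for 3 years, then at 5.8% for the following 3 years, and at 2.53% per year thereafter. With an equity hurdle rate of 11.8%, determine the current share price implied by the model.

C$162.40

Three-stage DDM. Project D₁…D_6; terminal Gordon value at t=6 with g = 0.0253; discount at r = 0.118.
D_1 = 10.6683
D_2 = 12.7593
D_3 = 15.2601
D_4 = 16.1452
D_5 = 17.0816
D_6 = 18.0724
TV_6 = 18.5296/(0.118−0.0253) = 199.8880
P₀ = Σ Dₜ/(1+r)ᵗ + TV_6/(1+r)^6 = 162.4005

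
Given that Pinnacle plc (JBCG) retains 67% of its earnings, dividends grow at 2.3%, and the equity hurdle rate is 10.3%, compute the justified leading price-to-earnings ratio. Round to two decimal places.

Payout ratio b = 1 − 0.67 = 0.33.
Justified leading P/E = b/(r−g) = 0.33/(0.103−0.023) = 4.1250

4.12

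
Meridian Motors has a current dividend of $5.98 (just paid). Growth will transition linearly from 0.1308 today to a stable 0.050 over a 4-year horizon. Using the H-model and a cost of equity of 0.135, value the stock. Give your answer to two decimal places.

H-model: P₀ = D₀[(1+g_L) + H(g_S−g_L)]/(r−g_L), with H = 4/2 = 2.
P₀ = 5.98 × [(1+0.05) + 2×(0.1308−0.05)] / (0.135−0.05)
   = 5.98 × 1.2116 / 0.085 = 85.2396

$85.24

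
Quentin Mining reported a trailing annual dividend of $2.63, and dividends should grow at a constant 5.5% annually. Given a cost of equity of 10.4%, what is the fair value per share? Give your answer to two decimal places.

Gordon growth model: P₀ = D₁/(r − g). D₁ = 2.63 × (1 + 0.055) = 2.7746.
P₀ = 2.7746 / (0.104 − 0.055) = 2.7746 / 0.049 = 56.6255

$56.63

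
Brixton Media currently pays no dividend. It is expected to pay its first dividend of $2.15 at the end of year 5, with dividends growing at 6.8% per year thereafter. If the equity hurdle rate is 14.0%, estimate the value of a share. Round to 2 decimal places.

Deferred-dividend DDM. At t=4 the remaining stream is a growing perpetuity with first payment D_5 = 2.15.
V_4 = D_5/(r−g) = 2.15/(0.14−0.068) = 29.8611
P₀ = V_4/(1+r)^4 = 29.8611/(1+0.14)^4 = 17.6802

$17.68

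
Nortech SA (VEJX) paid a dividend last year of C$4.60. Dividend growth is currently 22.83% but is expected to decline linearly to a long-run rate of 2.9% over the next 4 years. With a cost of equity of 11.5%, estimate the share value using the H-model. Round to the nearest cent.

H-model: P₀ = D₀[(1+g_L) + H(g_S−g_L)]/(r−g_L), with H = 4/2 = 2.
P₀ = 4.60 × [(1+0.029) + 2×(0.2283−0.029)] / (0.115−0.029)
   = 4.60 × 1.4276 / 0.086 = 76.3600

C$76.36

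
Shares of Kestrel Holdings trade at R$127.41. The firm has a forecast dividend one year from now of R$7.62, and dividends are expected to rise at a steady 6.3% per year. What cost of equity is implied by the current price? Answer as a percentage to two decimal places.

Rearranging the constant-growth DDM: r = D₁/P₀ + g.
r = 7.6200 / 127.41 + 0.063 = 0.05981 + 0.063 = 0.12281

12.28%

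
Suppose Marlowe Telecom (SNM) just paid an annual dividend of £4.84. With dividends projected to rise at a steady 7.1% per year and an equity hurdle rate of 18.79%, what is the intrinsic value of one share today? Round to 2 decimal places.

Gordon growth model: P₀ = D₁/(r − g). D₁ = 4.84 × (1 + 0.071) = 5.1836.
P₀ = 5.1836 / (0.1879 − 0.071) = 5.1836 / 0.1169 = 44.3425

£44.34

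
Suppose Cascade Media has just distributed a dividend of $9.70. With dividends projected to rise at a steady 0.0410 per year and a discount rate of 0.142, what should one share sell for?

$99.98

Gordon growth model: P₀ = D₁/(r − g). D₁ = 9.70 × (1 + 0.041) = 10.0977.
P₀ = 10.0977 / (0.142 − 0.041) = 10.0977 / 0.101 = 99.9772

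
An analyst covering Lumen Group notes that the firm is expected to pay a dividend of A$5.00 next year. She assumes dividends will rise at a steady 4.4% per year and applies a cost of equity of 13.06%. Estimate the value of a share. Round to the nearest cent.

Gordon growth model: P₀ = D₁/(r − g), with D₁ = 5.00 given directly.
P₀ = 5.0000 / (0.1306 − 0.044) = 5.0000 / 0.0866 = 57.7367

A$57.74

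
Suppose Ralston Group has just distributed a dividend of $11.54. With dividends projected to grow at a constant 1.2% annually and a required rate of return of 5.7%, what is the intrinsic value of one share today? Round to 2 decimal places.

Gordon growth model: P₀ = D₁/(r − g). D₁ = 11.54 × (1 + 0.012) = 11.6785.
P₀ = 11.6785 / (0.057 − 0.012) = 11.6785 / 0.045 = 259.5218

$259.52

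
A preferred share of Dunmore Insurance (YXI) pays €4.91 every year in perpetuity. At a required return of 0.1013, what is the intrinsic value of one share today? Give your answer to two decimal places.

Zero-growth DDM (perpetuity): P₀ = D/r = 4.91 / 0.1013 = 48.4699

€48.47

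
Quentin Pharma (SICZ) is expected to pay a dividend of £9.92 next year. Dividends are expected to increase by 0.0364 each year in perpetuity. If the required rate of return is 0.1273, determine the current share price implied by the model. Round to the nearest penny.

£109.13

Gordon growth model: P₀ = D₁/(r − g), with D₁ = 9.92 given directly.
P₀ = 9.9200 / (0.1273 − 0.0364) = 9.9200 / 0.0909 = 109.1309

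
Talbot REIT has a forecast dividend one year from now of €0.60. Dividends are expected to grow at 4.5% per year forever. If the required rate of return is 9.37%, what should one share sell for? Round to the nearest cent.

€12.32

Gordon growth model: P₀ = D₁/(r − g), with D₁ = 0.60 given directly.
P₀ = 0.6000 / (0.0937 − 0.045) = 0.6000 / 0.0487 = 12.3203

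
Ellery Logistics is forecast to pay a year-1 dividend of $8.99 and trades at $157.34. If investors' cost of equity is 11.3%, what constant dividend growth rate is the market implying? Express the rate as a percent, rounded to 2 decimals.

From P₀ = D₁/(r − g), the implied growth is g = r − D₁/P₀.
g = 0.113 − 8.99/157.34 = 0.113 − 0.05714 = 0.05586

5.59%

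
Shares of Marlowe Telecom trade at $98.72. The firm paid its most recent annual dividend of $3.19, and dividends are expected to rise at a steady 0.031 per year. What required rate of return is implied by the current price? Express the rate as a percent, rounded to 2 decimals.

Rearranging the constant-growth DDM: r = D₁/P₀ + g.
D₁ = 3.19 × (1 + 0.031) = 3.2889.
r = 3.2889 / 98.72 + 0.031 = 0.03332 + 0.031 = 0.06432

6.43%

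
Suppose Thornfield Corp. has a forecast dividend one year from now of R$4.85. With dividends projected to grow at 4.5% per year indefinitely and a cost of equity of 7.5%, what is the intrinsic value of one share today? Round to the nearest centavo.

R$161.67

Gordon growth model: P₀ = D₁/(r − g), with D₁ = 4.85 given directly.
P₀ = 4.8500 / (0.075 − 0.045) = 4.8500 / 0.03 = 161.6667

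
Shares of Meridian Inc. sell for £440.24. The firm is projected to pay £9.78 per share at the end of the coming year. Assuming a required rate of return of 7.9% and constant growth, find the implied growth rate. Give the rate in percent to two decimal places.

From P₀ = D₁/(r − g), the implied growth is g = r − D₁/P₀.
g = 0.079 − 9.78/440.24 = 0.079 − 0.02222 = 0.05678

5.68%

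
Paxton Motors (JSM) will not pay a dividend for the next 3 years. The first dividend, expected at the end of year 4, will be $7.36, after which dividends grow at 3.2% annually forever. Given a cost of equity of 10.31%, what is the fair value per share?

Deferred-dividend DDM. At t=3 the remaining stream is a growing perpetuity with first payment D_4 = 7.36.
V_3 = D_4/(r−g) = 7.36/(0.1031−0.032) = 103.5162
P₀ = V_3/(1+r)^3 = 103.5162/(1+0.1031)^3 = 77.1194

$77.12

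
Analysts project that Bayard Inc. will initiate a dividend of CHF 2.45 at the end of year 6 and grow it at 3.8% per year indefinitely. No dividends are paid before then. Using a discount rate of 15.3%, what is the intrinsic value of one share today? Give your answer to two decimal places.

Deferred-dividend DDM. At t=5 the remaining stream is a growing perpetuity with first payment D_6 = 2.45.
V_5 = D_6/(r−g) = 2.45/(0.153−0.038) = 21.3043
P₀ = V_5/(1+r)^5 = 21.3043/(1+0.153)^5 = 10.4549

CHF 10.45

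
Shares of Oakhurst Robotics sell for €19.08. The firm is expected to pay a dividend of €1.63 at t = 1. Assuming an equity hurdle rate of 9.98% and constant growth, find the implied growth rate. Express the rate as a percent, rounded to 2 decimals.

From P₀ = D₁/(r − g), the implied growth is g = r − D₁/P₀.
g = 0.0998 − 1.63/19.08 = 0.0998 − 0.08543 = 0.01437

1.44%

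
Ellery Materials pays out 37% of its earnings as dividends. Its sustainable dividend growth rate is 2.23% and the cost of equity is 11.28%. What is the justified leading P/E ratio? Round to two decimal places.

Justified leading P/E = b/(r−g) = 0.37/(0.1128−0.0223) = 4.0884

4.09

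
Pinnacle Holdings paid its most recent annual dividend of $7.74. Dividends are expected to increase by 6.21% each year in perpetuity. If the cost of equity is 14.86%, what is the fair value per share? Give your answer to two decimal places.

$95.04

Gordon growth model: P₀ = D₁/(r − g). D₁ = 7.74 × (1 + 0.0621) = 8.2207.
P₀ = 8.2207 / (0.1486 − 0.0621) = 8.2207 / 0.0865 = 95.0365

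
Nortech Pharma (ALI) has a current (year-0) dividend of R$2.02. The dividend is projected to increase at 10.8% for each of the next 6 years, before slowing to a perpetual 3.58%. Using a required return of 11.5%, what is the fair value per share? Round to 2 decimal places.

R$37.29

Two-stage DDM. Project D₁…D_6 at 0.108, terminal growth 0.0358, discount at r = 0.115.
D_1 = 2.2382
D_2 = 2.4799
D_3 = 2.7477
D_4 = 3.0445
D_5 = 3.3733
D_6 = 3.7376
Terminal value at t=6: TV = D_7/(r−g) = 3.8714/(0.115−0.0358) = 48.8811
P₀ = 2.2382/(1+0.115)^1 + 2.4799/(1+0.115)^2 + 2.7477/(1+0.115)^3 + 3.0445/(1+0.115)^4 + 3.3733/(1+0.115)^5 + 3.7376/(1+0.115)^6 + 48.8811/(1+0.115)^6 = 37.2950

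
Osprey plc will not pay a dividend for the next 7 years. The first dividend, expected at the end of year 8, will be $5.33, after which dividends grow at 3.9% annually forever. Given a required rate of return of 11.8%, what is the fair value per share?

$30.90

Deferred-dividend DDM. At t=7 the remaining stream is a growing perpetuity with first payment D_8 = 5.33.
V_7 = D_8/(r−g) = 5.33/(0.118−0.039) = 67.4684
P₀ = V_7/(1+r)^7 = 67.4684/(1+0.118)^7 = 30.9035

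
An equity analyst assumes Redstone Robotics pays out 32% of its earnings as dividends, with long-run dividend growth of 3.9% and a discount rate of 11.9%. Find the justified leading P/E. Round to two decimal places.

4.00

Justified leading P/E = b/(r−g) = 0.32/(0.119−0.039) = 4.0000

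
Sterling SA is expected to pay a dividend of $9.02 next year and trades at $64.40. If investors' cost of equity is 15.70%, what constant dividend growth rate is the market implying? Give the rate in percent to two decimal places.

From P₀ = D₁/(r − g), the implied growth is g = r − D₁/P₀.
g = 0.157 − 9.02/64.40 = 0.157 − 0.14006 = 0.01694

1.69%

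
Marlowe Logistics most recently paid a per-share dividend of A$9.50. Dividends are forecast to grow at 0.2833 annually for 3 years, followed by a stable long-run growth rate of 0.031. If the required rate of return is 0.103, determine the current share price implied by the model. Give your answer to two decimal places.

A$253.12

Two-stage DDM. Project D₁…D_3 at 0.2833, terminal growth 0.031, discount at r = 0.103.
D_1 = 12.1914
D_2 = 15.6452
D_3 = 20.0774
Terminal value at t=3: TV = D_4/(r−g) = 20.6998/(0.103−0.031) = 287.4977
P₀ = 12.1914/(1+0.103)^1 + 15.6452/(1+0.103)^2 + 20.0774/(1+0.103)^3 + 287.4977/(1+0.103)^3 = 253.1179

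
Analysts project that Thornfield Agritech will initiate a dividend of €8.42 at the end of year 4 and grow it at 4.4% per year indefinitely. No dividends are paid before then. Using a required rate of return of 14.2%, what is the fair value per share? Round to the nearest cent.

€57.69

Deferred-dividend DDM. At t=3 the remaining stream is a growing perpetuity with first payment D_4 = 8.42.
V_3 = D_4/(r−g) = 8.42/(0.142−0.044) = 85.9184
P₀ = V_3/(1+r)^3 = 85.9184/(1+0.142)^3 = 57.6883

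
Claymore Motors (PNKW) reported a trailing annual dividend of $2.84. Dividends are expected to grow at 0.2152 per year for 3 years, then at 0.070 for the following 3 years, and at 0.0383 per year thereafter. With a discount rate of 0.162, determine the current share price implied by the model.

Three-stage DDM. Project D₁…D_6; terminal Gordon value at t=6 with g = 0.0383; discount at r = 0.162.
D_1 = 3.4512
D_2 = 4.1939
D_3 = 5.0964
D_4 = 5.4531
D_5 = 5.8348
D_6 = 6.2433
TV_6 = 6.4824/(0.162−0.0383) = 52.4042
P₀ = Σ Dₜ/(1+r)ᵗ + TV_6/(1+r)^6 = 38.8934

$38.89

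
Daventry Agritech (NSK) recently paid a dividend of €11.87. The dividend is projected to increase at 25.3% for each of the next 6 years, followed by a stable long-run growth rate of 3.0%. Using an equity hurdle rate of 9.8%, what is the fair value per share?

Two-stage DDM. Project D₁…D_6 at 0.253, terminal growth 0.03, discount at r = 0.098.
D_1 = 14.8731
D_2 = 18.6360
D_3 = 23.3509
D_4 = 29.2587
D_5 = 36.6611
D_6 = 45.9364
Terminal value at t=6: TV = D_7/(r−g) = 47.3145/(0.098−0.03) = 695.8017
P₀ = 14.8731/(1+0.098)^1 + 18.6360/(1+0.098)^2 + 23.3509/(1+0.098)^3 + 29.2587/(1+0.098)^4 + 36.6611/(1+0.098)^5 + 45.9364/(1+0.098)^6 + 695.8017/(1+0.098)^6 = 513.0338

€513.03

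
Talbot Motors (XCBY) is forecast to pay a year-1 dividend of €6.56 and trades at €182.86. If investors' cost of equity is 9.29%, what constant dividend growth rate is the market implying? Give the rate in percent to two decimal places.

5.70%

From P₀ = D₁/(r − g), the implied growth is g = r − D₁/P₀.
g = 0.0929 − 6.56/182.86 = 0.0929 − 0.03587 = 0.05703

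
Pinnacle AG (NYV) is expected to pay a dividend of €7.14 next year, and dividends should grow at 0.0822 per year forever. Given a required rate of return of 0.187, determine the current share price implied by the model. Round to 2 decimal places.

€68.13

Gordon growth model: P₀ = D₁/(r − g), with D₁ = 7.14 given directly.
P₀ = 7.1400 / (0.187 − 0.0822) = 7.1400 / 0.1048 = 68.1298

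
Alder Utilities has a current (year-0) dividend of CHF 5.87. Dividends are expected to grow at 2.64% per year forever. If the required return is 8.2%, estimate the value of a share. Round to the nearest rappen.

CHF 108.36

Gordon growth model: P₀ = D₁/(r − g). D₁ = 5.87 × (1 + 0.0264) = 6.0250.
P₀ = 6.0250 / (0.082 − 0.0264) = 6.0250 / 0.0556 = 108.3627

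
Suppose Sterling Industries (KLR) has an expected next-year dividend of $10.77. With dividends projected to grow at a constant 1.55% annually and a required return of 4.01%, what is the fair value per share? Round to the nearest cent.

$437.80

Gordon growth model: P₀ = D₁/(r − g), with D₁ = 10.77 given directly.
P₀ = 10.7700 / (0.0401 − 0.0155) = 10.7700 / 0.0246 = 437.8049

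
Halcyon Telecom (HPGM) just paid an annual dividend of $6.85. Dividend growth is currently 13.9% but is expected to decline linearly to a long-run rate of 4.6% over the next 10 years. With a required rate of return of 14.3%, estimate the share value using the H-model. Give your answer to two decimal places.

$106.70

H-model: P₀ = D₀[(1+g_L) + H(g_S−g_L)]/(r−g_L), with H = 10/2 = 5.
P₀ = 6.85 × [(1+0.046) + 5×(0.139−0.046)] / (0.143−0.046)
   = 6.85 × 1.5110 / 0.097 = 106.7046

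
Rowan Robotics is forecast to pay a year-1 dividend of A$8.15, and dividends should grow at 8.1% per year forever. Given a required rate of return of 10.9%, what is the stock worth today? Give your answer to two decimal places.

Gordon growth model: P₀ = D₁/(r − g), with D₁ = 8.15 given directly.
P₀ = 8.1500 / (0.109 − 0.081) = 8.1500 / 0.028 = 291.0714

A$291.07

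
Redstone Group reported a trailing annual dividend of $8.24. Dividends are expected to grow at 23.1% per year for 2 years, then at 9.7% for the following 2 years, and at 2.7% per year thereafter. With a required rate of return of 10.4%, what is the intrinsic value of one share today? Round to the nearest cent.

Three-stage DDM. Project D₁…D_4; terminal Gordon value at t=4 with g = 0.027; discount at r = 0.104.
D_1 = 10.1434
D_2 = 12.4866
D_3 = 13.6978
D_4 = 15.0265
TV_4 = 15.4322/(0.104−0.027) = 200.4178
P₀ = Σ Dₜ/(1+r)ᵗ + TV_4/(1+r)^4 = 174.6429

$174.64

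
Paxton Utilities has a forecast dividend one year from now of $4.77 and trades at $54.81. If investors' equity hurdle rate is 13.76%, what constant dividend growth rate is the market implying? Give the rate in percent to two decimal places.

From P₀ = D₁/(r − g), the implied growth is g = r − D₁/P₀.
g = 0.1376 − 4.77/54.81 = 0.1376 − 0.08703 = 0.05057

5.06%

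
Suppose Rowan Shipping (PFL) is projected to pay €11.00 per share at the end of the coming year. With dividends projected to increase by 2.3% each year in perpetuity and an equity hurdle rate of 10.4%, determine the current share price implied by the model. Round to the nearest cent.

€135.80

Gordon growth model: P₀ = D₁/(r − g), with D₁ = 11.00 given directly.
P₀ = 11.0000 / (0.104 − 0.023) = 11.0000 / 0.081 = 135.8025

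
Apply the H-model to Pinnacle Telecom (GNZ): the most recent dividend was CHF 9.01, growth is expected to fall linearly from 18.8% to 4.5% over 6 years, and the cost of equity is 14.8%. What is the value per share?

CHF 128.94

H-model: P₀ = D₀[(1+g_L) + H(g_S−g_L)]/(r−g_L), with H = 6/2 = 3.
P₀ = 9.01 × [(1+0.045) + 3×(0.188−0.045)] / (0.148−0.045)
   = 9.01 × 1.4740 / 0.103 = 128.9392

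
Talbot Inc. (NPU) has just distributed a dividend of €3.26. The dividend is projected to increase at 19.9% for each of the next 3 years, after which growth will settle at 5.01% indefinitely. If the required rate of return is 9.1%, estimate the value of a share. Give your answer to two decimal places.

Two-stage DDM. Project D₁…D_3 at 0.199, terminal growth 0.0501, discount at r = 0.091.
D_1 = 3.9087
D_2 = 4.6866
D_3 = 5.6192
Terminal value at t=3: TV = D_4/(r−g) = 5.9007/(0.091−0.0501) = 144.2721
P₀ = 3.9087/(1+0.091)^1 + 4.6866/(1+0.091)^2 + 5.6192/(1+0.091)^3 + 144.2721/(1+0.091)^3 = 122.9457

€122.95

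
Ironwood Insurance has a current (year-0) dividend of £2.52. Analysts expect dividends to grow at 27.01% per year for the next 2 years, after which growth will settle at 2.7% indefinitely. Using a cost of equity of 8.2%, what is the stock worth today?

Two-stage DDM. Project D₁…D_2 at 0.2701, terminal growth 0.027, discount at r = 0.082.
D_1 = 3.2007
D_2 = 4.0651
Terminal value at t=2: TV = D_3/(r−g) = 4.1749/(0.082−0.027) = 75.9074
P₀ = 3.2007/(1+0.082)^1 + 4.0651/(1+0.082)^2 + 75.9074/(1+0.082)^2 = 71.2684

£71.27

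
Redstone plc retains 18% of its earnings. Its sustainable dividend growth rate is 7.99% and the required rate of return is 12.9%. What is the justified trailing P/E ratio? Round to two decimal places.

18.03

Payout ratio b = 1 − 0.18 = 0.82.
Justified trailing P/E = b(1+g)/(r−g) = 0.82×(1+0.0799)/(0.129−0.0799) = 18.0350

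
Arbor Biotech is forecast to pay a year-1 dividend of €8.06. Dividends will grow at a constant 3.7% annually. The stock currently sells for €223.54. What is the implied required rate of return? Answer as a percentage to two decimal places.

7.31%

Rearranging the constant-growth DDM: r = D₁/P₀ + g.
r = 8.0600 / 223.54 + 0.037 = 0.03606 + 0.037 = 0.07306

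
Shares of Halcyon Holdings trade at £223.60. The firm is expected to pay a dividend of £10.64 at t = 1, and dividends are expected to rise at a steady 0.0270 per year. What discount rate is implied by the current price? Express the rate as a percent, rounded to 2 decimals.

7.46%

Rearranging the constant-growth DDM: r = D₁/P₀ + g.
r = 10.6400 / 223.60 + 0.027 = 0.04758 + 0.027 = 0.07458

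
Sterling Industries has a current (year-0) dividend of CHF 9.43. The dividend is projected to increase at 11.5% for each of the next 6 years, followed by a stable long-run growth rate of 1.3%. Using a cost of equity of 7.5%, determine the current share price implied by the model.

Two-stage DDM. Project D₁…D_6 at 0.115, terminal growth 0.013, discount at r = 0.075.
D_1 = 10.5145
D_2 = 11.7236
D_3 = 13.0718
D_4 = 14.5751
D_5 = 16.2512
D_6 = 18.1201
Terminal value at t=6: TV = D_7/(r−g) = 18.3557/(0.075−0.013) = 296.0593
P₀ = 10.5145/(1+0.075)^1 + 11.7236/(1+0.075)^2 + 13.0718/(1+0.075)^3 + 14.5751/(1+0.075)^4 + 16.2512/(1+0.075)^5 + 18.1201/(1+0.075)^6 + 296.0593/(1+0.075)^6 = 256.2579

CHF 256.26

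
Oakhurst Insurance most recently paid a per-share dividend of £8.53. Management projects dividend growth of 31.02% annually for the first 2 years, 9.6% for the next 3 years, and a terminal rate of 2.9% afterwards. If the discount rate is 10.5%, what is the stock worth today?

£215.93

Three-stage DDM. Project D₁…D_5; terminal Gordon value at t=5 with g = 0.029; discount at r = 0.105.
D_1 = 11.1760
D_2 = 14.6428
D_3 = 16.0485
D_4 = 17.5892
D_5 = 19.2777
TV_5 = 19.8368/(0.105−0.029) = 261.0103
P₀ = Σ Dₜ/(1+r)ᵗ + TV_5/(1+r)^5 = 215.9333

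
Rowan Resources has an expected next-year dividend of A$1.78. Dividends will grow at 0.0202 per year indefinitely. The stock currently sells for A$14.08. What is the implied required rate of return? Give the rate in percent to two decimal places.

Rearranging the constant-growth DDM: r = D₁/P₀ + g.
r = 1.7800 / 14.08 + 0.0202 = 0.12642 + 0.0202 = 0.14662

14.66%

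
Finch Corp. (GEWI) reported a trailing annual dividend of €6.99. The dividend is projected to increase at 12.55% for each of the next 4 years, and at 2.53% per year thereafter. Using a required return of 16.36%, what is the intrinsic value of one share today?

Two-stage DDM. Project D₁…D_4 at 0.1255, terminal growth 0.0253, discount at r = 0.1636.
D_1 = 7.8672
D_2 = 8.8546
D_3 = 9.9658
D_4 = 11.2165
Terminal value at t=4: TV = D_5/(r−g) = 11.5003/(0.1636−0.0253) = 83.1549
P₀ = 7.8672/(1+0.1636)^1 + 8.8546/(1+0.1636)^2 + 9.9658/(1+0.1636)^3 + 11.2165/(1+0.1636)^4 + 83.1549/(1+0.1636)^4 = 71.1050

€71.10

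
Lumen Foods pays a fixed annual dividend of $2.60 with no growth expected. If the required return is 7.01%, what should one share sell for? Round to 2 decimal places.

Zero-growth DDM (perpetuity): P₀ = D/r = 2.60 / 0.0701 = 37.0899

$37.09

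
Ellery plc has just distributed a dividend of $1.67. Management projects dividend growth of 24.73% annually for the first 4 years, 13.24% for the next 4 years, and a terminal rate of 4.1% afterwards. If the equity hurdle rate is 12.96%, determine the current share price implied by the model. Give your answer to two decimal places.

Three-stage DDM. Project D₁…D_8; terminal Gordon value at t=8 with g = 0.041; discount at r = 0.1296.
D_1 = 2.0830
D_2 = 2.5981
D_3 = 3.2406
D_4 = 4.0420
D_5 = 4.5772
D_6 = 5.1832
D_7 = 5.8695
D_8 = 6.6466
TV_8 = 6.9191/(0.1296−0.041) = 78.0938
P₀ = Σ Dₜ/(1+r)ᵗ + TV_8/(1+r)^8 = 48.0621

$48.06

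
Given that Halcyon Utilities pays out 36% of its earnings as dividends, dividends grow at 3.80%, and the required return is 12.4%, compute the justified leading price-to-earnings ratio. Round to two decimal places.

4.19

Justified leading P/E = b/(r−g) = 0.36/(0.124−0.038) = 4.1860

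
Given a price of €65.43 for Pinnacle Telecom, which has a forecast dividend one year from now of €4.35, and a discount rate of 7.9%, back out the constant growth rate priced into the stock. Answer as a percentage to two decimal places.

From P₀ = D₁/(r − g), the implied growth is g = r − D₁/P₀.
g = 0.079 − 4.35/65.43 = 0.079 − 0.06648 = 0.01252

1.25%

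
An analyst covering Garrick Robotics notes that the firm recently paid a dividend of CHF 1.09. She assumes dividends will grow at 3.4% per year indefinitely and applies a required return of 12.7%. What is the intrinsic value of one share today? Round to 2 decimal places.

Gordon growth model: P₀ = D₁/(r − g). D₁ = 1.09 × (1 + 0.034) = 1.1271.
P₀ = 1.1271 / (0.127 − 0.034) = 1.1271 / 0.093 = 12.1189

CHF 12.12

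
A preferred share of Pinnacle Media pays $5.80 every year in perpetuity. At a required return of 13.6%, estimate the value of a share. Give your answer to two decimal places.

$42.65

Zero-growth DDM (perpetuity): P₀ = D/r = 5.80 / 0.136 = 42.6471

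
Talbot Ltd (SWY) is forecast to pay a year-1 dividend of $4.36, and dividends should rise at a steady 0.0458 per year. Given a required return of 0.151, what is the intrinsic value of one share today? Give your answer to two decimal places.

Gordon growth model: P₀ = D₁/(r − g), with D₁ = 4.36 given directly.
P₀ = 4.3600 / (0.151 − 0.0458) = 4.3600 / 0.1052 = 41.4449

$41.44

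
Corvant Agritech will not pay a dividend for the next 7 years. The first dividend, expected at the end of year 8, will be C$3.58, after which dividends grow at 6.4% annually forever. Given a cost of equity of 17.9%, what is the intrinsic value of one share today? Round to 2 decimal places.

C$9.83

Deferred-dividend DDM. At t=7 the remaining stream is a growing perpetuity with first payment D_8 = 3.58.
V_7 = D_8/(r−g) = 3.58/(0.179−0.064) = 31.1304
P₀ = V_7/(1+r)^7 = 31.1304/(1+0.179)^7 = 9.8308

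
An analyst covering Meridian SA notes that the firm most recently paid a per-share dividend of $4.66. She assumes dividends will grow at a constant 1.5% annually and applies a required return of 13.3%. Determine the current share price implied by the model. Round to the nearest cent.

Gordon growth model: P₀ = D₁/(r − g). D₁ = 4.66 × (1 + 0.015) = 4.7299.
P₀ = 4.7299 / (0.133 − 0.015) = 4.7299 / 0.118 = 40.0839

$40.08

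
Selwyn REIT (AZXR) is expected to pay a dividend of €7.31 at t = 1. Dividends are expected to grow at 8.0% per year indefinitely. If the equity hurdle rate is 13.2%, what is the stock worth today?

Gordon growth model: P₀ = D₁/(r − g), with D₁ = 7.31 given directly.
P₀ = 7.3100 / (0.132 − 0.08) = 7.3100 / 0.052 = 140.5769

€140.58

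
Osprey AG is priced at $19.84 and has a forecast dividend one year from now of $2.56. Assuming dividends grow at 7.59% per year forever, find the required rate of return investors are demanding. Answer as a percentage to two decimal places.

Rearranging the constant-growth DDM: r = D₁/P₀ + g.
r = 2.5600 / 19.84 + 0.0759 = 0.12903 + 0.0759 = 0.20493

20.49%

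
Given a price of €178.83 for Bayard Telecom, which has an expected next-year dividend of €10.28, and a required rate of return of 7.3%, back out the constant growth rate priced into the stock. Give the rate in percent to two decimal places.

1.55%

From P₀ = D₁/(r − g), the implied growth is g = r − D₁/P₀.
g = 0.073 − 10.28/178.83 = 0.073 − 0.05748 = 0.01552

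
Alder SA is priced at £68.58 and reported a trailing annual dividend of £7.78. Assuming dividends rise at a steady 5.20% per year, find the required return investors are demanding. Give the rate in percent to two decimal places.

17.13%

Rearranging the constant-growth DDM: r = D₁/P₀ + g.
D₁ = 7.78 × (1 + 0.052) = 8.1846.
r = 8.1846 / 68.58 + 0.052 = 0.11934 + 0.052 = 0.17134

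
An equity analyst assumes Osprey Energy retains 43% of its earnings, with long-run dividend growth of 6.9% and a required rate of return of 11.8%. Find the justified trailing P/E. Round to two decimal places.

12.44

Payout ratio b = 1 − 0.43 = 0.57.
Justified trailing P/E = b(1+g)/(r−g) = 0.57×(1+0.069)/(0.118−0.069) = 12.4353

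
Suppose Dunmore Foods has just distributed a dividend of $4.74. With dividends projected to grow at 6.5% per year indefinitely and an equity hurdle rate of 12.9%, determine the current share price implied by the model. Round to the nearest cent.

Gordon growth model: P₀ = D₁/(r − g). D₁ = 4.74 × (1 + 0.065) = 5.0481.
P₀ = 5.0481 / (0.129 − 0.065) = 5.0481 / 0.064 = 78.8766

$78.88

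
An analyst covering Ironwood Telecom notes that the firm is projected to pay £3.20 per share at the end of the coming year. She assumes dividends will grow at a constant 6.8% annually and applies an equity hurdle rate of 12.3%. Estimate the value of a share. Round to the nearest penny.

Gordon growth model: P₀ = D₁/(r − g), with D₁ = 3.20 given directly.
P₀ = 3.2000 / (0.123 − 0.068) = 3.2000 / 0.055 = 58.1818

£58.18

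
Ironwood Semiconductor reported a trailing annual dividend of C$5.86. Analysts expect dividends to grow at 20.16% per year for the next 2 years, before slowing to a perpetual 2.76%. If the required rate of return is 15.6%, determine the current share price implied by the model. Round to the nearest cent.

C$63.09

Two-stage DDM. Project D₁…D_2 at 0.2016, terminal growth 0.0276, discount at r = 0.156.
D_1 = 7.0414
D_2 = 8.4609
Terminal value at t=2: TV = D_3/(r−g) = 8.6944/(0.156−0.0276) = 67.7137
P₀ = 7.0414/(1+0.156)^1 + 8.4609/(1+0.156)^2 + 67.7137/(1+0.156)^2 = 63.0937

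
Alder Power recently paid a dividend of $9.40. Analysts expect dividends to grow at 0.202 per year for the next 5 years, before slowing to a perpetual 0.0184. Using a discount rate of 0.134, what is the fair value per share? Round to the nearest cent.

$166.96

Two-stage DDM. Project D₁…D_5 at 0.202, terminal growth 0.0184, discount at r = 0.134.
D_1 = 11.2988
D_2 = 13.5812
D_3 = 16.3246
D_4 = 19.6221
D_5 = 23.5858
Terminal value at t=5: TV = D_6/(r−g) = 24.0198/(0.134−0.0184) = 207.7834
P₀ = 11.2988/(1+0.134)^1 + 13.5812/(1+0.134)^2 + 16.3246/(1+0.134)^3 + 19.6221/(1+0.134)^4 + 23.5858/(1+0.134)^5 + 207.7834/(1+0.134)^5 = 166.9636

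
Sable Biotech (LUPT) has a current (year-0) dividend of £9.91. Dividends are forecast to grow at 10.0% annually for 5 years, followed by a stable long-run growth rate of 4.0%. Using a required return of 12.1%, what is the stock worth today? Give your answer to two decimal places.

£162.59

Two-stage DDM. Project D₁…D_5 at 0.1, terminal growth 0.04, discount at r = 0.121.
D_1 = 10.9010
D_2 = 11.9911
D_3 = 13.1902
D_4 = 14.5092
D_5 = 15.9602
Terminal value at t=5: TV = D_6/(r−g) = 16.5986/(0.121−0.04) = 204.9205
P₀ = 10.9010/(1+0.121)^1 + 11.9911/(1+0.121)^2 + 13.1902/(1+0.121)^3 + 14.5092/(1+0.121)^4 + 15.9602/(1+0.121)^5 + 204.9205/(1+0.121)^5 = 162.5936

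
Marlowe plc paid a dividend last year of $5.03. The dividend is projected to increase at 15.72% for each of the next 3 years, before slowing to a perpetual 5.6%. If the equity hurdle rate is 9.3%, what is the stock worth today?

Two-stage DDM. Project D₁…D_3 at 0.1572, terminal growth 0.056, discount at r = 0.093.
D_1 = 5.8207
D_2 = 6.7357
D_3 = 7.7946
Terminal value at t=3: TV = D_4/(r−g) = 8.2311/(0.093−0.056) = 222.4618
P₀ = 5.8207/(1+0.093)^1 + 6.7357/(1+0.093)^2 + 7.7946/(1+0.093)^3 + 222.4618/(1+0.093)^3 = 187.3039

$187.30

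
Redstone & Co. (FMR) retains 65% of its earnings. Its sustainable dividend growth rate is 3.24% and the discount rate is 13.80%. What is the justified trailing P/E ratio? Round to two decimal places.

Payout ratio b = 1 − 0.65 = 0.35.
Justified trailing P/E = b(1+g)/(r−g) = 0.35×(1+0.0324)/(0.138−0.0324) = 3.4218

3.42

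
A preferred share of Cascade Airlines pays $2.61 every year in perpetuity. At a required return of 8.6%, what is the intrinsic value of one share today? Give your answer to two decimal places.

$30.35

Zero-growth DDM (perpetuity): P₀ = D/r = 2.61 / 0.086 = 30.3488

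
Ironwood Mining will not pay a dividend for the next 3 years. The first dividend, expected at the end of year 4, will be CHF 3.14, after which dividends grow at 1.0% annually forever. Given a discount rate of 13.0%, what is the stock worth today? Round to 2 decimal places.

Deferred-dividend DDM. At t=3 the remaining stream is a growing perpetuity with first payment D_4 = 3.14.
V_3 = D_4/(r−g) = 3.14/(0.13−0.01) = 26.1667
P₀ = V_3/(1+r)^3 = 26.1667/(1+0.13)^3 = 18.1348

CHF 18.13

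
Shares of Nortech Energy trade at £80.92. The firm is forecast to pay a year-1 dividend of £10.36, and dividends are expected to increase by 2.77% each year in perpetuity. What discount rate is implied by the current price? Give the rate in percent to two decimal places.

15.57%

Rearranging the constant-growth DDM: r = D₁/P₀ + g.
r = 10.3600 / 80.92 + 0.0277 = 0.12803 + 0.0277 = 0.15573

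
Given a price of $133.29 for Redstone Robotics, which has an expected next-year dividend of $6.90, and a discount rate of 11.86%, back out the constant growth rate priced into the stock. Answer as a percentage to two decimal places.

From P₀ = D₁/(r − g), the implied growth is g = r − D₁/P₀.
g = 0.1186 − 6.90/133.29 = 0.1186 − 0.05177 = 0.06683

6.68%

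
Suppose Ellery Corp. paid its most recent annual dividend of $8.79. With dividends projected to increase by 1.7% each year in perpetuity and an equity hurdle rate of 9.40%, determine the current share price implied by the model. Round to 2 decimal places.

$116.10

Gordon growth model: P₀ = D₁/(r − g). D₁ = 8.79 × (1 + 0.017) = 8.9394.
P₀ = 8.9394 / (0.094 − 0.017) = 8.9394 / 0.077 = 116.0965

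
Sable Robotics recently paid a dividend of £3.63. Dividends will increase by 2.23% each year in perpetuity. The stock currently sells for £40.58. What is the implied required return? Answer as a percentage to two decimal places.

11.37%

Rearranging the constant-growth DDM: r = D₁/P₀ + g.
D₁ = 3.63 × (1 + 0.0223) = 3.7109.
r = 3.7109 / 40.58 + 0.0223 = 0.09145 + 0.0223 = 0.11375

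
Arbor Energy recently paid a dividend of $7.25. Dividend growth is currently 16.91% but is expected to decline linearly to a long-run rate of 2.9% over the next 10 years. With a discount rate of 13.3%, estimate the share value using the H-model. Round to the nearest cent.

$120.57

H-model: P₀ = D₀[(1+g_L) + H(g_S−g_L)]/(r−g_L), with H = 10/2 = 5.
P₀ = 7.25 × [(1+0.029) + 5×(0.1691−0.029)] / (0.133−0.029)
   = 7.25 × 1.7295 / 0.104 = 120.5661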